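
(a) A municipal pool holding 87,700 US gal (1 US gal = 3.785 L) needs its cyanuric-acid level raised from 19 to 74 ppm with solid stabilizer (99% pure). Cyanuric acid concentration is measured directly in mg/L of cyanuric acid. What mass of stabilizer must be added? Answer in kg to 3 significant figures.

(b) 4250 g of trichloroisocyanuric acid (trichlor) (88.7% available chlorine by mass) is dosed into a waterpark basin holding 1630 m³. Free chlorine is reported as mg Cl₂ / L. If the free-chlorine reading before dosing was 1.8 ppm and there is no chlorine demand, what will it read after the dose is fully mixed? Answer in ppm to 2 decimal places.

(a) 18.4 kg; (b) 4.11 ppm

(a) Volume: 87,700 US gal × 3.785 L/gal = 331,944 L.
(a) CYA to add: (74 − 19) = 55 mg/L × 331,944 L = 18,260 g cyanuric acid.
(a) At 99% purity: 18,260 / 0.99 = 18,440 g product.

(b) Volume: 1630 m³ = 1,630,000 L.
(b) Available chlorine delivered: 4250 g × 0.887 = 3770 g as Cl₂.
(b) Concentration rise: 3770 g / 1,630,000 L = 2.313 mg/L = 2.31 ppm.
(b) Final FC: 1.8 + 2.31 = 4.11 ppm.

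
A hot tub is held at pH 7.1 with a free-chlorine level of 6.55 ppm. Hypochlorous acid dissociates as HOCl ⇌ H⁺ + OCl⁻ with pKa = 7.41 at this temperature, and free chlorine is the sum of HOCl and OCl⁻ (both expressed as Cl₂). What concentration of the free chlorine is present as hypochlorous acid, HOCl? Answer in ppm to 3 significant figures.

[OCl⁻]/[HOCl] = 10^(pH − pKa) = 10^(7.1 − 7.41) = 10^-0.31 = 0.4898.
Fraction as HOCl = 1 / (1 + 0.4898) = 0.6712.
HOCl = 0.6712 × 6.55 ppm = 4.397 ppm.

4.40 ppm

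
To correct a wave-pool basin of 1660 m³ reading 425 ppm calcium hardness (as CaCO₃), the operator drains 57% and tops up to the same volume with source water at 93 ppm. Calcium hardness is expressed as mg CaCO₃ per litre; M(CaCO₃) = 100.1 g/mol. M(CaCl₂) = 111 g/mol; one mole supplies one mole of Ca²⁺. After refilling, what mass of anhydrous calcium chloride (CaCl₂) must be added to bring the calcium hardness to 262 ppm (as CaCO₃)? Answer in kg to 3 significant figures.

Volume: 1660 m³ = 1,660,000 L.
After draining 57% and refilling: 425 × 0.43 + 93 × 0.57 = 235.76 ppm.
Deficit to target: 262 − 235.76 = 26.24 mg/L.
As CaCO₃: 26.24 mg/L × 1,660,000 L = 43,560 g; ÷ 100.1 = 435.1 mol Ca²⁺.
Mass: 435.1 × 111 = 48,300 g.

48.3 kg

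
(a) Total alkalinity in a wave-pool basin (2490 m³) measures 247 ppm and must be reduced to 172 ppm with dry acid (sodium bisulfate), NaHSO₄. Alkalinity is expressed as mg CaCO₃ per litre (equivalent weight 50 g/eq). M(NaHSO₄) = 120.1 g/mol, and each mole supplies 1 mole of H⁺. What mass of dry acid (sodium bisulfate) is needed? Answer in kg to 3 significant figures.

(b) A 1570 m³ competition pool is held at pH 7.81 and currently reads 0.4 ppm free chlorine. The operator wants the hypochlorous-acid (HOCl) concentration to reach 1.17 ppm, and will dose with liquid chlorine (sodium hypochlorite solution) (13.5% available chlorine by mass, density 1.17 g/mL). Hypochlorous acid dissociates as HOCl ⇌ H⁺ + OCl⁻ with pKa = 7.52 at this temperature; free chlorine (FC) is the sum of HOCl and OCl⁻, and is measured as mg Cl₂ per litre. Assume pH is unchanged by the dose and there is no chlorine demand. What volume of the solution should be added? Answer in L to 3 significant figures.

(a) Volume: 2490 m³ = 2,490,000 L.
(a) Alkalinity to neutralize: (247 − 172) = 75 mg/L as CaCO₃ × 2,490,000 L = 186,800 g as CaCO₃.
(a) Equivalents of H⁺ required: 186,800 ÷ 50 g/eq = 3735 eq = 3735 mol NaHSO₄.
(a) Mass of NaHSO₄: 3735 × 120.1 = 448,600 g.

(b) Volume: 1570 m³ = 1,570,000 L.
(b) [OCl⁻]/[HOCl] = 10^(pH − pKa) = 10^(7.81 − 7.52) = 1.95; fraction as HOCl = 1/(1 + 1.95) = 0.339.
(b) Free chlorine required for 1.17 ppm HOCl: 1.17 / 0.339 = 3.451 ppm.
(b) FC to add: 3.451 − 0.4 = 3.051 mg/L as Cl₂.
(b) Cl₂ equivalent: 3.051 mg/L × 1,570,000 L = 4791 g.
(b) Product at 13.5% available Cl: 4791 / 0.135 = 35,490 g.
(b) Volume: 35,490 g ÷ 1.17 g/mL = 30,330 mL.

(a) 449 kg; (b) 30.3 L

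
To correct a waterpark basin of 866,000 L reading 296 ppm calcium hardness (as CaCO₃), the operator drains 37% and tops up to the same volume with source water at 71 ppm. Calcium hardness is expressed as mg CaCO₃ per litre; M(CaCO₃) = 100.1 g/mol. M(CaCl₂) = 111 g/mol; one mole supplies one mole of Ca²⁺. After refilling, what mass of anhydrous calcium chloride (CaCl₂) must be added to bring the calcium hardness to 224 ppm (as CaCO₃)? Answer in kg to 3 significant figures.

10.8 kg

After draining 37% and refilling: 296 × 0.63 + 71 × 0.37 = 212.75 ppm.
Deficit to target: 224 − 212.75 = 11.25 mg/L.
As CaCO₃: 11.25 mg/L × 866,000 L = 9742 g; ÷ 100.1 = 97.33 mol Ca²⁺.
Mass: 97.33 × 111 = 10,800 g.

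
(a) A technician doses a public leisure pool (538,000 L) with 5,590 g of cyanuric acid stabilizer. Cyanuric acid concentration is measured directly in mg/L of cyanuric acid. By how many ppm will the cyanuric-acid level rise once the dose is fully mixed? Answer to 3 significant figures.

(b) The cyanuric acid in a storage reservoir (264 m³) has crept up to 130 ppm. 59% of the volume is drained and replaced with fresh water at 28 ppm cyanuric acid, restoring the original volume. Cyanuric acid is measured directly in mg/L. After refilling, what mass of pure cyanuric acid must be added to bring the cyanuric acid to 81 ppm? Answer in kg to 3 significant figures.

(a) Rise: 5,590 g / 538,000 L × 1000 = 10.39 mg/L.

(b) Volume: 264 m³ = 264,000 L.
(b) After draining 59% and refilling: 130 × 0.41 + 28 × 0.59 = 69.82 ppm.
(b) Deficit to target: 81 − 69.82 = 11.18 mg/L.
(b) Mass: 11.18 mg/L × 264,000 L = 2952 g cyanuric acid.

(a) 10.4 ppm; (b) 2.95 kg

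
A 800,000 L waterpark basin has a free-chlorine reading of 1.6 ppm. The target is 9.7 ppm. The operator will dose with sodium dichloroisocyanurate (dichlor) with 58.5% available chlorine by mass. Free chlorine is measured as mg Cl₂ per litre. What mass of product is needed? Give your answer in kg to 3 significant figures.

11.1 kg

Chlorine deficit: 9.7 − 1.6 = 8.1 ppm = 8.1 mg/L as Cl₂.
Cl₂ equivalent needed: 8.1 mg/L × 800,000 L = 6,480,000 mg = 6480 g.
Product at 58.5% available chlorine: 6480 / 0.585 = 11,080 g.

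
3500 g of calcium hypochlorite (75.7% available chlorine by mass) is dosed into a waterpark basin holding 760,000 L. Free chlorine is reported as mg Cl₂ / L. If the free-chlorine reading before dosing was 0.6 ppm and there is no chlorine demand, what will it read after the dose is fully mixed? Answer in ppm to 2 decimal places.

4.09 ppm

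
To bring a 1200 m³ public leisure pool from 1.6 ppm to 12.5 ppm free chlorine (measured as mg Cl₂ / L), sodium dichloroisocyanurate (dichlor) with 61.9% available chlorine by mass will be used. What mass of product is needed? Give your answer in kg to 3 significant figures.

Volume: 1200 m³ = 1,200,000 L.
Chlorine deficit: 12.5 − 1.6 = 10.9 ppm = 10.9 mg/L as Cl₂.
Cl₂ equivalent needed: 10.9 mg/L × 1,200,000 L = 13,080,000 mg = 13,080 g.
Product at 61.9% available chlorine: 13,080 / 0.619 = 21,130 g.

21.1 kg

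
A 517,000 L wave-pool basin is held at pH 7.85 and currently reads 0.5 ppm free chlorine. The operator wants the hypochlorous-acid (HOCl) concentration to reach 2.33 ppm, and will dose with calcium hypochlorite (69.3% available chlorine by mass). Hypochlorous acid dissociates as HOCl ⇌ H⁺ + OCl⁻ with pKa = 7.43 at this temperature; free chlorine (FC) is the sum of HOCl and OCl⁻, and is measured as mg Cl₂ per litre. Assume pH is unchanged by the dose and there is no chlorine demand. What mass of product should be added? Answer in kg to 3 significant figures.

5.94 kg

[OCl⁻]/[HOCl] = 10^(pH − pKa) = 10^(7.85 − 7.43) = 2.63; fraction as HOCl = 1/(1 + 2.63) = 0.2755.
Free chlorine required for 2.33 ppm HOCl: 2.33 / 0.2755 = 8.459 ppm.
FC to add: 8.459 − 0.5 = 7.959 mg/L as Cl₂.
Cl₂ equivalent: 7.959 mg/L × 517,000 L = 4115 g.
Product at 69.3% available Cl: 4115 / 0.693 = 5937 g.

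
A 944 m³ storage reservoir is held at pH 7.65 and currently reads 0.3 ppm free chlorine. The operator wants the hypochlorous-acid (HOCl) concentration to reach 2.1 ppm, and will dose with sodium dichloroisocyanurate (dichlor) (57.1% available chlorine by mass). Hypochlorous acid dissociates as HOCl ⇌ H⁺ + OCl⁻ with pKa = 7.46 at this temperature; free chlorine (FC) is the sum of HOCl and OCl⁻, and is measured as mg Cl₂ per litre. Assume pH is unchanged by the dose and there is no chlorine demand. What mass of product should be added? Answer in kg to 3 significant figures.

8.35 kg

Volume: 944 m³ = 944,000 L.
[OCl⁻]/[HOCl] = 10^(pH − pKa) = 10^(7.65 − 7.46) = 1.549; fraction as HOCl = 1/(1 + 1.549) = 0.3923.
Free chlorine required for 2.1 ppm HOCl: 2.1 / 0.3923 = 5.353 ppm.
FC to add: 5.353 − 0.3 = 5.053 mg/L as Cl₂.
Cl₂ equivalent: 5.053 mg/L × 944,000 L = 4770 g.
Product at 57.1% available Cl: 4770 / 0.571 = 8353 g.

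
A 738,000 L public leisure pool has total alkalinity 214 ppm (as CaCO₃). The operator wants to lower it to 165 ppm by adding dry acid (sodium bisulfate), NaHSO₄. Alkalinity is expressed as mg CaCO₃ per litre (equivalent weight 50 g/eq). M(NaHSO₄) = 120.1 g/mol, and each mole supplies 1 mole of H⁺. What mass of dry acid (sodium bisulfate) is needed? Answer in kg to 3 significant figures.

86.9 kg

Alkalinity to neutralize: (214 − 165) = 49 mg/L as CaCO₃ × 738,000 L = 36,160 g as CaCO₃.
Equivalents of H⁺ required: 36,160 ÷ 50 g/eq = 723.2 eq = 723.2 mol NaHSO₄.
Mass of NaHSO₄: 723.2 × 120.1 = 86,860 g.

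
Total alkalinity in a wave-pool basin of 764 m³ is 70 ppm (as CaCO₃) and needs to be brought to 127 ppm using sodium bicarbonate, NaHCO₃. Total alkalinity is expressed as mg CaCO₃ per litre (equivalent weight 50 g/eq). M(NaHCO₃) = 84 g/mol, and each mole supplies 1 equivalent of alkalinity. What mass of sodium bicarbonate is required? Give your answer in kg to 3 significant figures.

73.2 kg

Volume: 764 m³ = 764,000 L.
Alkalinity to add: (127 − 70) = 57 mg/L as CaCO₃ × 764,000 L = 43,550 g as CaCO₃.
Equivalents: 43,550 g ÷ 50 g/eq = 871 eq.
NaHCO₃ supplies 1 eq per mole → 871 mol.
Mass: 871 mol × 84 g/mol = 73,160 g.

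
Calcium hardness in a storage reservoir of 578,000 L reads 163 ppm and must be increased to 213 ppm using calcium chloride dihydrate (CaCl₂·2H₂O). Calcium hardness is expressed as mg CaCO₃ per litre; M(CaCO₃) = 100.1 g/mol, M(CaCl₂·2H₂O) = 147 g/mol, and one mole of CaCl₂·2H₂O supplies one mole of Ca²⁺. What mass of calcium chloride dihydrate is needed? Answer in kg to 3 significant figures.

Hardness to add: (213 − 163) = 50 mg/L as CaCO₃ × 578,000 L = 28,900 g as CaCO₃.
Moles of Ca²⁺ (1 mol Ca²⁺ ≡ 1 mol CaCO₃): 28,900 / 100.1 g/mol = 288.7 mol.
Mass of CaCl₂·2H₂O: 288.7 × 147 = 42,440 g.

42.4 kg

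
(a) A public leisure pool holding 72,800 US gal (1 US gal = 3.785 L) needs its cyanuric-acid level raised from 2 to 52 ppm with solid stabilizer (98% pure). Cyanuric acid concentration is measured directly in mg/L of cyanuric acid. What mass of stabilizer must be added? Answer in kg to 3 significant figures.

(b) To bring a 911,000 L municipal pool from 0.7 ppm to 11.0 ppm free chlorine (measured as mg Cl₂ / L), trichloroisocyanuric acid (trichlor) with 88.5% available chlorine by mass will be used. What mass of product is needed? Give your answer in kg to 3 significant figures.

(a) 14.1 kg; (b) 10.6 kg

(a) Volume: 72,800 US gal × 3.785 L/gal = 275,548 L.
(a) CYA to add: (52 − 2) = 50 mg/L × 275,548 L = 13,780 g cyanuric acid.
(a) At 98% purity: 13,780 / 0.98 = 14,060 g product.

(b) Chlorine deficit: 11.0 − 0.7 = 10.3 ppm = 10.3 mg/L as Cl₂.
(b) Cl₂ equivalent needed: 10.3 mg/L × 911,000 L = 9,383,000 mg = 9383 g.
(b) Product at 88.5% available chlorine: 9383 / 0.885 = 10,600 g.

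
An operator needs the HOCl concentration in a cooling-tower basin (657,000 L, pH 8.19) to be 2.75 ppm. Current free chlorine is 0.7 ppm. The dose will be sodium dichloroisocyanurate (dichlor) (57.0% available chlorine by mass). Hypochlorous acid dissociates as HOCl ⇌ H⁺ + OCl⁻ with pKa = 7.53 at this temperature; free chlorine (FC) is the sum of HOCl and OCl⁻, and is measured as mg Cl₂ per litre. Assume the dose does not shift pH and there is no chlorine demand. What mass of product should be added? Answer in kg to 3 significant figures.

16.9 kg

[OCl⁻]/[HOCl] = 10^(pH − pKa) = 10^(8.19 − 7.53) = 4.571; fraction as HOCl = 1/(1 + 4.571) = 0.1795.
Free chlorine required for 2.75 ppm HOCl: 2.75 / 0.1795 = 15.32 ppm.
FC to add: 15.32 − 0.7 = 14.62 mg/L as Cl₂.
Cl₂ equivalent: 14.62 mg/L × 657,000 L = 9605 g.
Product at 57.0% available Cl: 9605 / 0.57 = 16,850 g.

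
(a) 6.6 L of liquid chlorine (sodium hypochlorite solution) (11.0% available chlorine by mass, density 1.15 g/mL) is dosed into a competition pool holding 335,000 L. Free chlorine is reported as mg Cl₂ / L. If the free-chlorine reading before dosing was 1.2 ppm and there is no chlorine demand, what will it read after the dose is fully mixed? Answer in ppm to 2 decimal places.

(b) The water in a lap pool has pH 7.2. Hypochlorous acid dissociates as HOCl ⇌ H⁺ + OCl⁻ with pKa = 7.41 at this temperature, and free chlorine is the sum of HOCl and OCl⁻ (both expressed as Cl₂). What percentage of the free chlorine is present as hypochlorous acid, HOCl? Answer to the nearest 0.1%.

(a) 3.69 ppm; (b) 61.9%

(a) Mass of solution: 6.6 L × 1000 mL/L × 1.15 g/mL = 7590 g.
(a) Available chlorine delivered: 7590 g × 0.11 = 834.9 g as Cl₂.
(a) Concentration rise: 834.9 g / 335,000 L = 2.492 mg/L = 2.49 ppm.
(a) Final FC: 1.2 + 2.49 = 3.69 ppm.

(b) [OCl⁻]/[HOCl] = 10^(pH − pKa) = 10^(7.2 − 7.41) = 10^-0.21 = 0.6166.
(b) Fraction as HOCl = 1 / (1 + 0.6166) = 0.6186.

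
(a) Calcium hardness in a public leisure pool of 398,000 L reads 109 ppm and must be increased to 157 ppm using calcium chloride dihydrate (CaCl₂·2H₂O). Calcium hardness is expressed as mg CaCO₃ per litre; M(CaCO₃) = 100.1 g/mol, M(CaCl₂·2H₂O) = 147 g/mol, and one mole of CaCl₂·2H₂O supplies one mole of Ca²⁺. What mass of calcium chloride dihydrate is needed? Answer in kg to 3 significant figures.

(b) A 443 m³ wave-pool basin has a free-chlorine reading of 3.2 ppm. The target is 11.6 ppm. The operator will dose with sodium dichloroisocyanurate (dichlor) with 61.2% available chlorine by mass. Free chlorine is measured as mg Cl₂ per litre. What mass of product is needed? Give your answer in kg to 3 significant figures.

(a) 28.1 kg; (b) 6.08 kg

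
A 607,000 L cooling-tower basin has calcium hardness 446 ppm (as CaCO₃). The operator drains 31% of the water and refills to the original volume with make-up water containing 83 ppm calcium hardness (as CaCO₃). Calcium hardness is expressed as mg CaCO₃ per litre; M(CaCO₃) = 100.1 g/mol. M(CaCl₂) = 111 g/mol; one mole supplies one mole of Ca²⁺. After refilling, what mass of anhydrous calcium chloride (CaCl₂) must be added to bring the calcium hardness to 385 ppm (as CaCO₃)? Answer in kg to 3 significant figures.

34.7 kg

After draining 31% and refilling: 446 × 0.69 + 83 × 0.31 = 333.47 ppm.
Deficit to target: 385 − 333.47 = 51.53 mg/L.
As CaCO₃: 51.53 mg/L × 607,000 L = 31,280 g; ÷ 100.1 = 312.5 mol Ca²⁺.
Mass: 312.5 × 111 = 34,680 g.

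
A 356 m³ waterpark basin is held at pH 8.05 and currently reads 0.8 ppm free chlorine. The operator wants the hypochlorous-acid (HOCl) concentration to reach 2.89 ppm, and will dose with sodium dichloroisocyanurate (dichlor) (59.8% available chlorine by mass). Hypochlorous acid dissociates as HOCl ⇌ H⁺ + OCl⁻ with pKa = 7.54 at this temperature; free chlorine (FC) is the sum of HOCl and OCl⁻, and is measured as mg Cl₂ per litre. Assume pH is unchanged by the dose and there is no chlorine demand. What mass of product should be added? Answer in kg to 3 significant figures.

Volume: 356 m³ = 356,000 L.
[OCl⁻]/[HOCl] = 10^(pH − pKa) = 10^(8.05 − 7.54) = 3.236; fraction as HOCl = 1/(1 + 3.236) = 0.2361.
Free chlorine required for 2.89 ppm HOCl: 2.89 / 0.2361 = 12.24 ppm.
FC to add: 12.24 − 0.8 = 11.44 mg/L as Cl₂.
Cl₂ equivalent: 11.44 mg/L × 356,000 L = 4073 g.
Product at 59.8% available Cl: 4073 / 0.598 = 6812 g.

6.81 kg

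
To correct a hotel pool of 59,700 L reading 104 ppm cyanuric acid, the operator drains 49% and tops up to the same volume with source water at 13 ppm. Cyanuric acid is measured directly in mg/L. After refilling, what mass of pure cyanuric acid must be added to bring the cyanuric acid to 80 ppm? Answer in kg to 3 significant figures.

After draining 49% and refilling: 104 × 0.51 + 13 × 0.49 = 59.41 ppm.
Deficit to target: 80 − 59.41 = 20.59 mg/L.
Mass: 20.59 mg/L × 59,700 L = 1229 g cyanuric acid.

1.23 kg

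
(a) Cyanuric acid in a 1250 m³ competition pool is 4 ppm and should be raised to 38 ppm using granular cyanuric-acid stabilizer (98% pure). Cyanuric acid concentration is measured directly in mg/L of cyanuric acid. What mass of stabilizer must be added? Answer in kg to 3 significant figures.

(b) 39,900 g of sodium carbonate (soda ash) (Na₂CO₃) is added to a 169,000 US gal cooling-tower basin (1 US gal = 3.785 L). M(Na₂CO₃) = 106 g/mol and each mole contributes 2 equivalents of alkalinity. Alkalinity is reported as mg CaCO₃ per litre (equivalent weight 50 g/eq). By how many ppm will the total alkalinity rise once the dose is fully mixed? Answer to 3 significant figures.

(a) 43.4 kg; (b) 58.8 ppm

(a) Volume: 1250 m³ = 1,250,000 L.
(a) CYA to add: (38 − 4) = 34 mg/L × 1,250,000 L = 42,500 g cyanuric acid.
(a) At 98% purity: 42,500 / 0.98 = 43,370 g product.

(b) Volume: 169,000 US gal × 3.785 L/gal = 639,665 L.
(b) Moles of Na₂CO₃: 39,900 g ÷ 106 g/mol = 376.4 mol → 752.8 eq of alkalinity.
(b) As CaCO₃: 752.8 eq × 50 g/eq = 37,640 g.
(b) Rise: 37,640 g / 639,665 L × 1000 = 58.85 mg/L.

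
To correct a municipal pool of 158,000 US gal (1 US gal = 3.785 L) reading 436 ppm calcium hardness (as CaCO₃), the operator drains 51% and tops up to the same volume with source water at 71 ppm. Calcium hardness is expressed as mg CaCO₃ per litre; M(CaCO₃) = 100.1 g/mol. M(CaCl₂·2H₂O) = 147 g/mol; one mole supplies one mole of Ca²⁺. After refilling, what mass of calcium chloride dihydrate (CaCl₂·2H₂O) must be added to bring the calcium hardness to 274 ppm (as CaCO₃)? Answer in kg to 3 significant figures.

Volume: 158,000 US gal × 3.785 L/gal = 598,030 L.
After draining 51% and refilling: 436 × 0.49 + 71 × 0.51 = 249.85 ppm.
Deficit to target: 274 − 249.85 = 24.15 mg/L.
As CaCO₃: 24.15 mg/L × 598,030 L = 14,440 g; ÷ 100.1 = 144.3 mol Ca²⁺.
Mass: 144.3 × 147 = 21,210 g.

21.2 kg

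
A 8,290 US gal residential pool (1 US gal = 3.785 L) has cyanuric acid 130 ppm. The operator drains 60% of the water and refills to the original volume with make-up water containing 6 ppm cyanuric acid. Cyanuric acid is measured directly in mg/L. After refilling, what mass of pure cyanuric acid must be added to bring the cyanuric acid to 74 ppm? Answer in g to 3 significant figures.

577 g

Volume: 8,290 US gal × 3.785 L/gal = 31,378 L.
After draining 60% and refilling: 130 × 0.40 + 6 × 0.60 = 55.6 ppm.
Deficit to target: 74 − 55.6 = 18.4 mg/L.
Mass: 18.4 mg/L × 31,378 L = 577.3 g cyanuric acid.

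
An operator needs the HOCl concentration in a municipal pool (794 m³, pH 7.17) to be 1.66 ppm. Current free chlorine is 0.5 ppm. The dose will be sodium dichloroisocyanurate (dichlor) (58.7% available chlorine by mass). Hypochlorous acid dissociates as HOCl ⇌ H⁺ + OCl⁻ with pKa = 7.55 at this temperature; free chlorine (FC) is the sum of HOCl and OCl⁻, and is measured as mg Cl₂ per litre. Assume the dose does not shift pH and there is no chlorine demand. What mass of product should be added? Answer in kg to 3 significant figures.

Volume: 794 m³ = 794,000 L.
[OCl⁻]/[HOCl] = 10^(pH − pKa) = 10^(7.17 − 7.55) = 0.4169; fraction as HOCl = 1/(1 + 0.4169) = 0.7058.
Free chlorine required for 1.66 ppm HOCl: 1.66 / 0.7058 = 2.352 ppm.
FC to add: 2.352 − 0.5 = 1.852 mg/L as Cl₂.
Cl₂ equivalent: 1.852 mg/L × 794,000 L = 1470 g.
Product at 58.7% available Cl: 1470 / 0.587 = 2505 g.

2.51 kg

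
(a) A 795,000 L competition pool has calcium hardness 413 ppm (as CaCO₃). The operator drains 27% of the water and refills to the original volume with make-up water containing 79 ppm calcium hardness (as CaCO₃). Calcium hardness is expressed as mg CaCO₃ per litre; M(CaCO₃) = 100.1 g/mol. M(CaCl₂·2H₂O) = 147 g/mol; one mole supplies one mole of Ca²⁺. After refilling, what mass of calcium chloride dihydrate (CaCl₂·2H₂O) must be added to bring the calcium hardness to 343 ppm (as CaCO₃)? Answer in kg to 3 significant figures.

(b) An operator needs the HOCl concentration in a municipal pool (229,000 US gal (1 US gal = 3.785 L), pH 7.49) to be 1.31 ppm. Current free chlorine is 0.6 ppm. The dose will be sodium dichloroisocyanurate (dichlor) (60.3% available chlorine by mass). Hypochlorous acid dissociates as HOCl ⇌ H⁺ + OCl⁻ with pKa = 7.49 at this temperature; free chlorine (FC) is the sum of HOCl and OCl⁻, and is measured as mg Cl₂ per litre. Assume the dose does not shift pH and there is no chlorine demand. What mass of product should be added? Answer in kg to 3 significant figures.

(a) 23.6 kg; (b) 2.90 kg

(a) After draining 27% and refilling: 413 × 0.73 + 79 × 0.27 = 322.82 ppm.
(a) Deficit to target: 343 − 322.82 = 20.18 mg/L.
(a) As CaCO₃: 20.18 mg/L × 795,000 L = 16,040 g; ÷ 100.1 = 160.3 mol Ca²⁺.
(a) Mass: 160.3 × 147 = 23,560 g.

(b) Volume: 229,000 US gal × 3.785 L/gal = 866,765 L.
(b) [OCl⁻]/[HOCl] = 10^(pH − pKa) = 10^(7.49 − 7.49) = 1; fraction as HOCl = 1/(1 + 1) = 0.5.
(b) Free chlorine required for 1.31 ppm HOCl: 1.31 / 0.5 = 2.62 ppm.
(b) FC to add: 2.62 − 0.6 = 2.02 mg/L as Cl₂.
(b) Cl₂ equivalent: 2.02 mg/L × 866,765 L = 1751 g.
(b) Product at 60.3% available Cl: 1751 / 0.603 = 2904 g.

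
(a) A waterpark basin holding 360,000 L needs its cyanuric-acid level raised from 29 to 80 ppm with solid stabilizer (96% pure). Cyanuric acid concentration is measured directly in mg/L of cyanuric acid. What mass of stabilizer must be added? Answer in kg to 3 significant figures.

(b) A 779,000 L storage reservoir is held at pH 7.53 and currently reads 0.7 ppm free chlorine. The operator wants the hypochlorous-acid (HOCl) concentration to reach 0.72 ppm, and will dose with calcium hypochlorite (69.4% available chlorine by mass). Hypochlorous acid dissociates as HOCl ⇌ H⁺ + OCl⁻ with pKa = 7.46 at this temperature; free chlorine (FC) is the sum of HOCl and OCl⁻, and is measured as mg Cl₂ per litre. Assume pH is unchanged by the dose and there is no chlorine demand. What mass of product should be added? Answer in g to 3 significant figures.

(a) CYA to add: (80 − 29) = 51 mg/L × 360,000 L = 18,360 g cyanuric acid.
(a) At 96% purity: 18,360 / 0.96 = 19,120 g product.

(b) [OCl⁻]/[HOCl] = 10^(pH − pKa) = 10^(7.53 − 7.46) = 1.175; fraction as HOCl = 1/(1 + 1.175) = 0.4598.
(b) Free chlorine required for 0.72 ppm HOCl: 0.72 / 0.4598 = 1.566 ppm.
(b) FC to add: 1.566 − 0.7 = 0.8659 mg/L as Cl₂.
(b) Cl₂ equivalent: 0.8659 mg/L × 779,000 L = 674.6 g.
(b) Product at 69.4% available Cl: 674.6 / 0.694 = 972 g.

(a) 19.1 kg; (b) 972 g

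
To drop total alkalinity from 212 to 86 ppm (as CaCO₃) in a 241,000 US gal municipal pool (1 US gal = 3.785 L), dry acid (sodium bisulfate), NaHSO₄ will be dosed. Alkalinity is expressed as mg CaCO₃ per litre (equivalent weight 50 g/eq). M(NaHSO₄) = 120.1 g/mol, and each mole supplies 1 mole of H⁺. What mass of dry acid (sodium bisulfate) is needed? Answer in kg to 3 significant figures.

276 kg

Volume: 241,000 US gal × 3.785 L/gal = 912,185 L.
Alkalinity to neutralize: (212 − 86) = 126 mg/L as CaCO₃ × 912,185 L = 114,900 g as CaCO₃.
Equivalents of H⁺ required: 114,900 ÷ 50 g/eq = 2299 eq = 2299 mol NaHSO₄.
Mass of NaHSO₄: 2299 × 120.1 = 276,100 g.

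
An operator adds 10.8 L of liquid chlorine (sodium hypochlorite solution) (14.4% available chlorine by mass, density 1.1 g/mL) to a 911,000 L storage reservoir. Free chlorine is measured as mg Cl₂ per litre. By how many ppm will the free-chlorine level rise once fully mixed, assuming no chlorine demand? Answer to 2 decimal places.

Mass of solution: 10.8 L × 1000 mL/L × 1.1 g/mL = 11,880 g.
Available chlorine delivered: 11,880 g × 0.144 = 1711 g as Cl₂.
Concentration rise: 1711 g / 911,000 L = 1.878 mg/L = 1.88 ppm.

1.88 ppm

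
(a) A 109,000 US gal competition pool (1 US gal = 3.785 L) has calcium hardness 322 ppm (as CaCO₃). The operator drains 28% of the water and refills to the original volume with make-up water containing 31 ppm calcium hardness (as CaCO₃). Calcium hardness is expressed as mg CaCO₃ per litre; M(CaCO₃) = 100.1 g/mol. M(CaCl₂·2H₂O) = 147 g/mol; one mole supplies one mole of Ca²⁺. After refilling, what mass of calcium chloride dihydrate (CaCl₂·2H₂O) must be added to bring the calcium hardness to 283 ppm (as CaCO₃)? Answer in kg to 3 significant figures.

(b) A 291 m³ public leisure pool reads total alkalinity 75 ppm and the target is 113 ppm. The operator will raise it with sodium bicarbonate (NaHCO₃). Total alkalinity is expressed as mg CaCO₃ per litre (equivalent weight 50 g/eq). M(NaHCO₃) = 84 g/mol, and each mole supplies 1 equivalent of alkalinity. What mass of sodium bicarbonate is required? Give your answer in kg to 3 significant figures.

(a) 25.7 kg; (b) 18.6 kg

(a) Volume: 109,000 US gal × 3.785 L/gal = 412,565 L.
(a) After draining 28% and refilling: 322 × 0.72 + 31 × 0.28 = 240.52 ppm.
(a) Deficit to target: 283 − 240.52 = 42.48 mg/L.
(a) As CaCO₃: 42.48 mg/L × 412,565 L = 17,530 g; ÷ 100.1 = 175.1 mol Ca²⁺.
(a) Mass: 175.1 × 147 = 25,740 g.

(b) Volume: 291 m³ = 291,000 L.
(b) Alkalinity to add: (113 − 75) = 38 mg/L as CaCO₃ × 291,000 L = 11,060 g as CaCO₃.
(b) Equivalents: 11,060 g ÷ 50 g/eq = 221.2 eq.
(b) NaHCO₃ supplies 1 eq per mole → 221.2 mol.
(b) Mass: 221.2 mol × 84 g/mol = 18,580 g.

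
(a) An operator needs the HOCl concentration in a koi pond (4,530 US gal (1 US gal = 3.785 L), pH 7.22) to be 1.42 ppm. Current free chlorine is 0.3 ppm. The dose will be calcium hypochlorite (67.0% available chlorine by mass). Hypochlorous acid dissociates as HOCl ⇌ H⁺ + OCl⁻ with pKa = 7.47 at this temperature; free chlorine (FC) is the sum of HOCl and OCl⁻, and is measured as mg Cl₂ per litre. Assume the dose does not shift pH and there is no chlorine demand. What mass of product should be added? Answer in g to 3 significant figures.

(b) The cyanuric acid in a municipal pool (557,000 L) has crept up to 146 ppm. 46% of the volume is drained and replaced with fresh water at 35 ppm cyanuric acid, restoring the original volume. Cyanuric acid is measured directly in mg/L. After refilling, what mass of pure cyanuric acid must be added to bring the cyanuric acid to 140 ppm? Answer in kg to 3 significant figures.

(a) Volume: 4,530 US gal × 3.785 L/gal = 17,146 L.
(a) [OCl⁻]/[HOCl] = 10^(pH − pKa) = 10^(7.22 − 7.47) = 0.5623; fraction as HOCl = 1/(1 + 0.5623) = 0.6401.
(a) Free chlorine required for 1.42 ppm HOCl: 1.42 / 0.6401 = 2.219 ppm.
(a) FC to add: 2.219 − 0.3 = 1.919 mg/L as Cl₂.
(a) Cl₂ equivalent: 1.919 mg/L × 17,146 L = 32.9 g.
(a) Product at 67.0% available Cl: 32.9 / 0.67 = 49.1 g.

(b) After draining 46% and refilling: 146 × 0.54 + 35 × 0.46 = 94.94 ppm.
(b) Deficit to target: 140 − 94.94 = 45.06 mg/L.
(b) Mass: 45.06 mg/L × 557,000 L = 25,100 g cyanuric acid.

(a) 49.1 g; (b) 25.1 kg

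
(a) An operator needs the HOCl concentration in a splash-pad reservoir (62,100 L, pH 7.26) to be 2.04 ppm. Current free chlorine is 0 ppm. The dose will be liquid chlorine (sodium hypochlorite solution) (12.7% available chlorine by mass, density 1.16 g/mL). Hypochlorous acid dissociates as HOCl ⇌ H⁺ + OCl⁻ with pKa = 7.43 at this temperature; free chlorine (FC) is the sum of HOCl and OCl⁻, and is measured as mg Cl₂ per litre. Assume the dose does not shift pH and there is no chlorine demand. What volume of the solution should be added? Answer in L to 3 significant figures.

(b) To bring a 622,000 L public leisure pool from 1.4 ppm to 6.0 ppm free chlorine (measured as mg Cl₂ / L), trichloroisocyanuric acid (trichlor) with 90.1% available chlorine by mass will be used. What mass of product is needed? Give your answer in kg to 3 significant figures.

(a) 1.44 L; (b) 3.18 kg

(a) [OCl⁻]/[HOCl] = 10^(pH − pKa) = 10^(7.26 − 7.43) = 0.6761; fraction as HOCl = 1/(1 + 0.6761) = 0.5966.
(a) Free chlorine required for 2.04 ppm HOCl: 2.04 / 0.5966 = 3.419 ppm.
(a) FC to add: 3.419 − 0 = 3.419 mg/L as Cl₂.
(a) Cl₂ equivalent: 3.419 mg/L × 62,100 L = 212.3 g.
(a) Product at 12.7% available Cl: 212.3 / 0.127 = 1672 g.
(a) Volume: 1672 g ÷ 1.16 g/mL = 1441 mL.

(b) Chlorine deficit: 6.0 − 1.4 = 4.6 ppm = 4.6 mg/L as Cl₂.
(b) Cl₂ equivalent needed: 4.6 mg/L × 622,000 L = 2,861,000 mg = 2861 g.
(b) Product at 90.1% available chlorine: 2861 / 0.901 = 3176 g.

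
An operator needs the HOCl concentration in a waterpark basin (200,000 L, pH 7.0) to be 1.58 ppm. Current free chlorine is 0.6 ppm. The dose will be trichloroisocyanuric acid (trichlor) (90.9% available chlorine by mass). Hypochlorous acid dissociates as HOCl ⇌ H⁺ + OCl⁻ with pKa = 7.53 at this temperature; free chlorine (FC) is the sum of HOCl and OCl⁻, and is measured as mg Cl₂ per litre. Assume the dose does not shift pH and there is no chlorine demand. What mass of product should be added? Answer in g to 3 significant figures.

318 g

[OCl⁻]/[HOCl] = 10^(pH − pKa) = 10^(7.0 − 7.53) = 0.2951; fraction as HOCl = 1/(1 + 0.2951) = 0.7721.
Free chlorine required for 1.58 ppm HOCl: 1.58 / 0.7721 = 2.046 ppm.
FC to add: 2.046 − 0.6 = 1.446 mg/L as Cl₂.
Cl₂ equivalent: 1.446 mg/L × 200,000 L = 289.3 g.
Product at 90.9% available Cl: 289.3 / 0.909 = 318.2 g.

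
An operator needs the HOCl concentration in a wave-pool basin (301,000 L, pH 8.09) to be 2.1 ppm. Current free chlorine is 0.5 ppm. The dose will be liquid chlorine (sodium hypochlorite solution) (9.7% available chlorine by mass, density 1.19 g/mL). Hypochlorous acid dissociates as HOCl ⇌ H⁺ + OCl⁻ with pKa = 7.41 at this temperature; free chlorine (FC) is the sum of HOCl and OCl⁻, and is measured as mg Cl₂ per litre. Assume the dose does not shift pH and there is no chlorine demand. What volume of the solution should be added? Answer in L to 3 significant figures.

30.4 L

[OCl⁻]/[HOCl] = 10^(pH − pKa) = 10^(8.09 − 7.41) = 4.786; fraction as HOCl = 1/(1 + 4.786) = 0.1728.
Free chlorine required for 2.1 ppm HOCl: 2.1 / 0.1728 = 12.15 ppm.
FC to add: 12.15 − 0.5 = 11.65 mg/L as Cl₂.
Cl₂ equivalent: 11.65 mg/L × 301,000 L = 3507 g.
Product at 9.7% available Cl: 3507 / 0.097 = 36,150 g.
Volume: 36,150 g ÷ 1.19 g/mL = 30,380 mL.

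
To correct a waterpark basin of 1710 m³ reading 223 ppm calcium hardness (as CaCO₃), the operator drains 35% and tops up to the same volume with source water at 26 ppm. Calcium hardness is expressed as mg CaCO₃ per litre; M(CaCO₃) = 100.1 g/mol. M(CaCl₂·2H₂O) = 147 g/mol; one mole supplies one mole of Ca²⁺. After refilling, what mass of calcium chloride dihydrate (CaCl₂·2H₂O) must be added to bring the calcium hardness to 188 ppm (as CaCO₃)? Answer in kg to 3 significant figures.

Volume: 1710 m³ = 1,710,000 L.
After draining 35% and refilling: 223 × 0.65 + 26 × 0.35 = 154.05 ppm.
Deficit to target: 188 − 154.05 = 33.95 mg/L.
As CaCO₃: 33.95 mg/L × 1,710,000 L = 58,050 g; ÷ 100.1 = 580 mol Ca²⁺.
Mass: 580 × 147 = 85,250 g.

85.3 kg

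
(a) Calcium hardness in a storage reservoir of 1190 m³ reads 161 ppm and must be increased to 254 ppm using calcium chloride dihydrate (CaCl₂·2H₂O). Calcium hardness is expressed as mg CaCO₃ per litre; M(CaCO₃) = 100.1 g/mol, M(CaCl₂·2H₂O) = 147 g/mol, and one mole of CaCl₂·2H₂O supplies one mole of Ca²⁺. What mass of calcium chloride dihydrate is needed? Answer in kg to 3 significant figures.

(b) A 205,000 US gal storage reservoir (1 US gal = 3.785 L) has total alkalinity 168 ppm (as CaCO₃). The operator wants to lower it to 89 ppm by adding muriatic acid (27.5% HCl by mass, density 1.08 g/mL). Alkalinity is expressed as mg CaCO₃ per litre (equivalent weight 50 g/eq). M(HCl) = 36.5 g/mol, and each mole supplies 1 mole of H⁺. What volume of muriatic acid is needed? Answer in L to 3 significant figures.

(a) 163 kg; (b) 151 L

(a) Volume: 1190 m³ = 1,190,000 L.
(a) Hardness to add: (254 − 161) = 93 mg/L as CaCO₃ × 1,190,000 L = 110,700 g as CaCO₃.
(a) Moles of Ca²⁺ (1 mol Ca²⁺ ≡ 1 mol CaCO₃): 110,700 / 100.1 g/mol = 1106 mol.
(a) Mass of CaCl₂·2H₂O: 1106 × 147 = 162,500 g.

(b) Volume: 205,000 US gal × 3.785 L/gal = 775,925 L.
(b) Alkalinity to neutralize: (168 − 89) = 79 mg/L as CaCO₃ × 775,925 L = 61,300 g as CaCO₃.
(b) Equivalents of H⁺ required: 61,300 ÷ 50 g/eq = 1226 eq = 1226 mol HCl.
(b) Mass of HCl: 1226 × 36.5 = 44,750 g.
(b) Mass of 27.5% solution: 44,750 / 0.275 = 162,700 g.
(b) Volume: 162,700 g ÷ 1.08 g/mL = 150,700 mL.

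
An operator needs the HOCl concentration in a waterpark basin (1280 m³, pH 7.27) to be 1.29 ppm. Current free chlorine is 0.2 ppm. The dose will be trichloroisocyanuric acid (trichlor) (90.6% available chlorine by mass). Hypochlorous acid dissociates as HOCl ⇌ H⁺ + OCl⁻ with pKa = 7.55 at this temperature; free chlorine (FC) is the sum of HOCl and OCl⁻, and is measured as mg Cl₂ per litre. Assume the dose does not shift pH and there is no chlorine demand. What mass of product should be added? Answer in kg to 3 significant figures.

2.50 kg

Volume: 1280 m³ = 1,280,000 L.
[OCl⁻]/[HOCl] = 10^(pH − pKa) = 10^(7.27 − 7.55) = 0.5248; fraction as HOCl = 1/(1 + 0.5248) = 0.6558.
Free chlorine required for 1.29 ppm HOCl: 1.29 / 0.6558 = 1.967 ppm.
FC to add: 1.967 − 0.2 = 1.767 mg/L as Cl₂.
Cl₂ equivalent: 1.767 mg/L × 1,280,000 L = 2262 g.
Product at 90.6% available Cl: 2262 / 0.906 = 2496 g.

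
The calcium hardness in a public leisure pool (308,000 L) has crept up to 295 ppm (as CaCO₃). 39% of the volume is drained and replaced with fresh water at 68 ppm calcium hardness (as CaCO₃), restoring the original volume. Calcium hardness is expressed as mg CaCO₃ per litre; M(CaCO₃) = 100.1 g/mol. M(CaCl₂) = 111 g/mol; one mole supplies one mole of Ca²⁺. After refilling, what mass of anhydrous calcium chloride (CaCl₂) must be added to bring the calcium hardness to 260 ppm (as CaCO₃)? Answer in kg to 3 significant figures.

18.3 kg

After draining 39% and refilling: 295 × 0.61 + 68 × 0.39 = 206.47 ppm.
Deficit to target: 260 − 206.47 = 53.53 mg/L.
As CaCO₃: 53.53 mg/L × 308,000 L = 16,490 g; ÷ 100.1 = 164.7 mol Ca²⁺.
Mass: 164.7 × 111 = 18,280 g.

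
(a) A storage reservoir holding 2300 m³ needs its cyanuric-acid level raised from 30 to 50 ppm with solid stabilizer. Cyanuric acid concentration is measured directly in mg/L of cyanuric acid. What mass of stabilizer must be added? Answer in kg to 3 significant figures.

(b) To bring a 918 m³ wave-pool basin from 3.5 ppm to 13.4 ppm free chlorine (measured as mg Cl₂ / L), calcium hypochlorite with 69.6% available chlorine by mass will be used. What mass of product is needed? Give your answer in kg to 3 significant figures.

(a) Volume: 2300 m³ = 2,300,000 L.
(a) CYA to add: (50 − 30) = 20 mg/L × 2,300,000 L = 46,000 g cyanuric acid.

(b) Volume: 918 m³ = 918,000 L.
(b) Chlorine deficit: 13.4 − 3.5 = 9.9 ppm = 9.9 mg/L as Cl₂.
(b) Cl₂ equivalent needed: 9.9 mg/L × 918,000 L = 9,088,000 mg = 9088 g.
(b) Product at 69.6% available chlorine: 9088 / 0.696 = 13,060 g.

(a) 46.0 kg; (b) 13.1 kg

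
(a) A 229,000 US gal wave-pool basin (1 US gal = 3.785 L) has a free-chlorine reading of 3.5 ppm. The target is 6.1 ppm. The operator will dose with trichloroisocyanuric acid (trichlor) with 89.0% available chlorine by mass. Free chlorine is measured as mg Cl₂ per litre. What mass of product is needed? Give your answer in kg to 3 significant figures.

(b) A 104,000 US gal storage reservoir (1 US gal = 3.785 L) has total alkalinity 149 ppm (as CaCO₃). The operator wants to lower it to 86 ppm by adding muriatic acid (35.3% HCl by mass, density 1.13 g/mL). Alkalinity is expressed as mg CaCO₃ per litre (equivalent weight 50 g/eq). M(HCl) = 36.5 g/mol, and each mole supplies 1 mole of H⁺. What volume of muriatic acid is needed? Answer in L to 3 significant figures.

(a) Volume: 229,000 US gal × 3.785 L/gal = 866,765 L.
(a) Chlorine deficit: 6.1 − 3.5 = 2.6 ppm = 2.6 mg/L as Cl₂.
(a) Cl₂ equivalent needed: 2.6 mg/L × 866,765 L = 2,254,000 mg = 2254 g.
(a) Product at 89.0% available chlorine: 2254 / 0.89 = 2532 g.

(b) Volume: 104,000 US gal × 3.785 L/gal = 393,640 L.
(b) Alkalinity to neutralize: (149 − 86) = 63 mg/L as CaCO₃ × 393,640 L = 24,800 g as CaCO₃.
(b) Equivalents of H⁺ required: 24,800 ÷ 50 g/eq = 496 eq = 496 mol HCl.
(b) Mass of HCl: 496 × 36.5 = 18,100 g.
(b) Mass of 35.3% solution: 18,100 / 0.353 = 51,280 g.
(b) Volume: 51,280 g ÷ 1.13 g/mL = 45,380 mL.

(a) 2.53 kg; (b) 45.4 L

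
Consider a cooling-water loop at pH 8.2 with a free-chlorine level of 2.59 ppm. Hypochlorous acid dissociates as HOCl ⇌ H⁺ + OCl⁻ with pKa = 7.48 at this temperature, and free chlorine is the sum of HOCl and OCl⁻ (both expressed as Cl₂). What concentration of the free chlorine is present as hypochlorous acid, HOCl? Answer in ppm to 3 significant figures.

[OCl⁻]/[HOCl] = 10^(pH − pKa) = 10^(8.2 − 7.48) = 10^0.72 = 5.248.
Fraction as HOCl = 1 / (1 + 5.248) = 0.16.
HOCl = 0.16 × 2.59 ppm = 0.4145 ppm.

0.415 ppm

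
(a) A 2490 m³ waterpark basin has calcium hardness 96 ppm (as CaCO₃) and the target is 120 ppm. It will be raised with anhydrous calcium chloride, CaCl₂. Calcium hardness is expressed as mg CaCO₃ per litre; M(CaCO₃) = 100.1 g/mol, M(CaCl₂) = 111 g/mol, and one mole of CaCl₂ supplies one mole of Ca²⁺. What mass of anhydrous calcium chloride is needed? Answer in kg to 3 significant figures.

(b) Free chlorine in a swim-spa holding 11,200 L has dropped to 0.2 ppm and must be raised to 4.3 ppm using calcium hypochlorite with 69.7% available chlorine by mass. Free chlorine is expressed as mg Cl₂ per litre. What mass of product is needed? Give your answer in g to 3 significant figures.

(a) Volume: 2490 m³ = 2,490,000 L.
(a) Hardness to add: (120 − 96) = 24 mg/L as CaCO₃ × 2,490,000 L = 59,760 g as CaCO₃.
(a) Moles of Ca²⁺ (1 mol Ca²⁺ ≡ 1 mol CaCO₃): 59,760 / 100.1 g/mol = 597 mol.
(a) Mass of CaCl₂: 597 × 111 = 66,270 g.

(b) Chlorine deficit: 4.3 − 0.2 = 4.1 ppm = 4.1 mg/L as Cl₂.
(b) Cl₂ equivalent needed: 4.1 mg/L × 11,200 L = 45,920 mg = 45.92 g.
(b) Product at 69.7% available chlorine: 45.92 / 0.697 = 65.88 g.

(a) 66.3 kg; (b) 65.9 g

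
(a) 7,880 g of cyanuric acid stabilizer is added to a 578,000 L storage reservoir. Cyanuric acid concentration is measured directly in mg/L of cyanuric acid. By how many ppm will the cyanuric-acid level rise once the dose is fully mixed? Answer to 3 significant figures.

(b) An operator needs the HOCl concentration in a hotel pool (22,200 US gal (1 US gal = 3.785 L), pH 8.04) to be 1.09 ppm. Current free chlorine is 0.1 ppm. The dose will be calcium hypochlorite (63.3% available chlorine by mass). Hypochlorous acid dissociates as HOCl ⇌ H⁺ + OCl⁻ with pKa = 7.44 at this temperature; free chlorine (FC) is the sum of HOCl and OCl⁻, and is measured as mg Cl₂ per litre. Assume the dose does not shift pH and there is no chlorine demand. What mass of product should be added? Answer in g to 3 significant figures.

(a) Rise: 7,880 g / 578,000 L × 1000 = 13.63 mg/L.

(b) Volume: 22,200 US gal × 3.785 L/gal = 84,027 L.
(b) [OCl⁻]/[HOCl] = 10^(pH − pKa) = 10^(8.04 − 7.44) = 3.981; fraction as HOCl = 1/(1 + 3.981) = 0.2008.
(b) Free chlorine required for 1.09 ppm HOCl: 1.09 / 0.2008 = 5.429 ppm.
(b) FC to add: 5.429 − 0.1 = 5.329 mg/L as Cl₂.
(b) Cl₂ equivalent: 5.329 mg/L × 84,027 L = 447.8 g.
(b) Product at 63.3% available Cl: 447.8 / 0.633 = 707.4 g.

(a) 13.6 ppm; (b) 707 g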